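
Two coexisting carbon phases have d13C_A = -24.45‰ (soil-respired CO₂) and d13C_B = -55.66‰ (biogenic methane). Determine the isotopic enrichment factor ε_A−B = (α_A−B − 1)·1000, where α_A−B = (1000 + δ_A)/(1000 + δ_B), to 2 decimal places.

α_A−B = (1000 + -24.45) / (1000 + -55.66) = 975.55 / 944.34 = 1.033050
ε_A−B = (1.033050 − 1) × 1000 = 33.050‰
(The approximation ε ≈ δ_A − δ_B would give 31.21‰.)

33.05‰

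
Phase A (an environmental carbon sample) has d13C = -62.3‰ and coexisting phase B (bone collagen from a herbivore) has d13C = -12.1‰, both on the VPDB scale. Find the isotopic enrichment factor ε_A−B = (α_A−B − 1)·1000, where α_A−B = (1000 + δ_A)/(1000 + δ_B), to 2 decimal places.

-50.81‰

α_A−B = (1000 + -62.3) / (1000 + -12.1) = 937.7 / 987.9 = 0.949185
ε_A−B = (0.949185 − 1) × 1000 = -50.815‰
(The approximation ε ≈ δ_A − δ_B would give -50.2‰.)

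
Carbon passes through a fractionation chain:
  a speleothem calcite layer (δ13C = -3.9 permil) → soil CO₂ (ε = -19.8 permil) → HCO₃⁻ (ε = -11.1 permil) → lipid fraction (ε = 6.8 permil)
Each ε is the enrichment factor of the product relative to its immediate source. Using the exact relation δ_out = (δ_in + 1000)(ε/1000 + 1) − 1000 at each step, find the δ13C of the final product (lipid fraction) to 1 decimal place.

step 1: δ = (-3.90 + 1000)·(-19.8/1000 + 1) − 1000 = -23.62 permil
step 2: δ = (-23.62 + 1000)·(-11.1/1000 + 1) − 1000 = -34.46 permil
step 3: δ = (-34.46 + 1000)·(6.8/1000 + 1) − 1000 = -27.89 permil

-27.9 permil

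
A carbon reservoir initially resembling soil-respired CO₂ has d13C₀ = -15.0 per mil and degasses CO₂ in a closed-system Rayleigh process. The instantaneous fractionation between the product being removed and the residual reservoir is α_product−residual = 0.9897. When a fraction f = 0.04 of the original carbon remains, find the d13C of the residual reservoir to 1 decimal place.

Rayleigh residual: δ_res = (δ₀ + 1000)·f^(α−1) − 1000
α − 1 = -0.01030
f^(α−1) = 0.04^(-0.01030) = 1.033710
δ_res = (-15.0 + 1000) × 1.033710 − 1000 = 1018.205 − 1000 = 18.20 per mil

18.2 per mil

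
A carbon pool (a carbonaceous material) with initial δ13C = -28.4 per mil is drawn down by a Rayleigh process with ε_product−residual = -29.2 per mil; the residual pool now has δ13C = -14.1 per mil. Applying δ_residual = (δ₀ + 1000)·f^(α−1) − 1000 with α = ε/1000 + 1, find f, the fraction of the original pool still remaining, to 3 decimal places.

0.606

α − 1 = ε/1000 = -0.0292
(δ_res + 1000)/(δ₀ + 1000) = (-14.1 + 1000)/(-28.4 + 1000) = 985.9/971.6 = 1.014718
f = 1.014718^(1/-0.0292) = exp(ln(1.014718)/-0.0292) = exp(0.01461/-0.0292)
f = exp(-0.5004) = 0.6063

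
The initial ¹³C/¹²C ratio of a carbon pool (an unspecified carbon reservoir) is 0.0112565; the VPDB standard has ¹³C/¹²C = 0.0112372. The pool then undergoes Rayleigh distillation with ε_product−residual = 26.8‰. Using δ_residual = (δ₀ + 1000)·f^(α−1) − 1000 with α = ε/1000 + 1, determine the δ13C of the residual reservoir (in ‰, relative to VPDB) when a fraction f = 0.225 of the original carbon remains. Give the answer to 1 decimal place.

δ₀ = (0.0112565/0.0112372 − 1)×1000 = (1.001718 − 1)×1000 = 1.718‰
α − 1 = ε/1000 = 0.0268
f^(α−1) = 0.225^(0.0268) = 0.960812
δ_res = (1.718 + 1000) × 0.960812 − 1000 = 962.462 − 1000 = -37.54‰

-37.5‰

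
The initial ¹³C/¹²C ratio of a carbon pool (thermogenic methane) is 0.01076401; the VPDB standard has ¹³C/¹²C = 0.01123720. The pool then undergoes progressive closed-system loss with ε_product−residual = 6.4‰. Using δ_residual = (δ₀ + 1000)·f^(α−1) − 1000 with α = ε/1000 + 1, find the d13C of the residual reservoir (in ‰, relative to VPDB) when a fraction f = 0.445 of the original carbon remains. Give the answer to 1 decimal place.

-47.1‰

δ₀ = (0.01076401/0.01123720 − 1)×1000 = (0.957891 − 1)×1000 = -42.109‰
α − 1 = ε/1000 = 0.0064
f^(α−1) = 0.445^(0.0064) = 0.994831
δ_res = (-42.109 + 1000) × 0.994831 − 1000 = 952.940 − 1000 = -47.06‰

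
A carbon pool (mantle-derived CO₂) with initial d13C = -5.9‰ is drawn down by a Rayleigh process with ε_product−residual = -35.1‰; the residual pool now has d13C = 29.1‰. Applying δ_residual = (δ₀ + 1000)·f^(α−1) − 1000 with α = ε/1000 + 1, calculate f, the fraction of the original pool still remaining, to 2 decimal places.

α − 1 = ε/1000 = -0.0351
(δ_res + 1000)/(δ₀ + 1000) = (29.1 + 1000)/(-5.9 + 1000) = 1029.1/994.1 = 1.035208
f = 1.035208^(1/-0.0351) = exp(ln(1.035208)/-0.0351) = exp(0.03460/-0.0351)
f = exp(-0.9858) = 0.3731

0.37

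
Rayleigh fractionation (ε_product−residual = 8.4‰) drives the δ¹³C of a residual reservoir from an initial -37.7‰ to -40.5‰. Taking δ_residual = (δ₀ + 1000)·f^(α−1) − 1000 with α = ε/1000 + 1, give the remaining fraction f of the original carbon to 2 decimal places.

α − 1 = ε/1000 = 0.0084
(δ_res + 1000)/(δ₀ + 1000) = (-40.5 + 1000)/(-37.7 + 1000) = 959.5/962.3 = 0.997090
f = 0.997090^(1/0.0084) = exp(ln(0.997090)/0.0084) = exp(-0.00291/0.0084)
f = exp(-0.3469) = 0.7069

0.71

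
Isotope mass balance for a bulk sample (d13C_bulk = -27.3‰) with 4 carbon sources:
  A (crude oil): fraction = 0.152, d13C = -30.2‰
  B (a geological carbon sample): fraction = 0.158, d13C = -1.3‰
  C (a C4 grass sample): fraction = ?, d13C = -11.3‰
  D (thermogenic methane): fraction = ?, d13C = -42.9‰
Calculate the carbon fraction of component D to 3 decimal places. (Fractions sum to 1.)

Let f_D and f_C be the unknown fractions; fractions sum to 1 so f_D + f_C = 0.690.
Mass balance: Σ fᵢ·δᵢ = δ_bulk ⇒ f_D·(-42.9) + f_C·(-11.3) = -27.3 − (-4.796) = -22.504
Substitute f_C = 0.690 − f_D:
f_D·(-42.9 − -11.3) = -22.504 − 0.690×(-11.3) = -14.707
f_D = -14.707 / -31.6 = 0.4654

0.465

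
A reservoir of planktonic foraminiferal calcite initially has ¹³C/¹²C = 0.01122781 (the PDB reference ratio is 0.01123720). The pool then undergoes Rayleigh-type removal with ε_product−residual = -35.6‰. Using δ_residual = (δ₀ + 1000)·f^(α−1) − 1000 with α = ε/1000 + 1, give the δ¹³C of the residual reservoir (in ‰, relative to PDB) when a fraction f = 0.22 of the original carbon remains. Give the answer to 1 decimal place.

δ₀ = (0.01122781/0.01123720 − 1)×1000 = (0.999164 − 1)×1000 = -0.836‰
α − 1 = ε/1000 = -0.0356
f^(α−1) = 0.22^(-0.0356) = 1.055382
δ_res = (-0.836 + 1000) × 1.055382 − 1000 = 1054.500 − 1000 = 54.50‰

54.5‰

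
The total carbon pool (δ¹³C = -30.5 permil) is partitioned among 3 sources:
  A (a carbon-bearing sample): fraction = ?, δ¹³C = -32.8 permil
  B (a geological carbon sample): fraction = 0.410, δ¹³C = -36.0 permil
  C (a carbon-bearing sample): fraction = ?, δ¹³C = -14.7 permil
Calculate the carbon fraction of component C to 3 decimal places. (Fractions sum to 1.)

Let f_C and f_A be the unknown fractions; fractions sum to 1 so f_C + f_A = 0.590.
Mass balance: Σ fᵢ·δᵢ = δ_bulk ⇒ f_C·(-14.7) + f_A·(-32.8) = -30.5 − (-14.760) = -15.740
Substitute f_A = 0.590 − f_C:
f_C·(-14.7 − -32.8) = -15.740 − 0.590×(-32.8) = 3.612
f_C = 3.612 / 18.1 = 0.1996

0.200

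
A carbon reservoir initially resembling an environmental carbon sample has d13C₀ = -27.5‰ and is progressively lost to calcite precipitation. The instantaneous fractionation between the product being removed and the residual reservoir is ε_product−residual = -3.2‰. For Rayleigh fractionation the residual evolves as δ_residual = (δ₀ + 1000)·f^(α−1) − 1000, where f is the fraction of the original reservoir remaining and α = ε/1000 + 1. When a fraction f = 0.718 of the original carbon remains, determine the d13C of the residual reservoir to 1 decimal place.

Rayleigh residual: δ_res = (δ₀ + 1000)·f^(α−1) − 1000
α = ε/1000 + 1 = 0.99680, so α − 1 = -0.00320
f^(α−1) = 0.718^(-0.00320) = 1.001061
δ_res = (-27.5 + 1000) × 1.001061 − 1000 = 973.532 − 1000 = -26.47‰

-26.5‰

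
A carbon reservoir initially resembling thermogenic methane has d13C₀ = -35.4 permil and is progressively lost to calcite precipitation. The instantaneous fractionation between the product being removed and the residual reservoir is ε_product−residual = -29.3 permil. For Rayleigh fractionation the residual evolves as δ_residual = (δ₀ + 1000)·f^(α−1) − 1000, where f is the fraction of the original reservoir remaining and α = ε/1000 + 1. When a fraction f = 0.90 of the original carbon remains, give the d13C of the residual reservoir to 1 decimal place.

Rayleigh residual: δ_res = (δ₀ + 1000)·f^(α−1) − 1000
α = ε/1000 + 1 = 0.97070, so α − 1 = -0.02930
f^(α−1) = 0.90^(-0.02930) = 1.003092
δ_res = (-35.4 + 1000) × 1.003092 − 1000 = 967.582 − 1000 = -32.42 permil

-32.4 permil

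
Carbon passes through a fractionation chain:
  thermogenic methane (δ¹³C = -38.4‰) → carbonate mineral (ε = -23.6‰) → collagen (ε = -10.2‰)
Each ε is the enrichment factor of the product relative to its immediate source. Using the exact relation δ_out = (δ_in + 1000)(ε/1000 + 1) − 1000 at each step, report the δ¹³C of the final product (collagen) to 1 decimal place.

-70.7‰

step 1: δ = (-38.40 + 1000)·(-23.6/1000 + 1) − 1000 = -61.09‰
step 2: δ = (-61.09 + 1000)·(-10.2/1000 + 1) − 1000 = -70.67‰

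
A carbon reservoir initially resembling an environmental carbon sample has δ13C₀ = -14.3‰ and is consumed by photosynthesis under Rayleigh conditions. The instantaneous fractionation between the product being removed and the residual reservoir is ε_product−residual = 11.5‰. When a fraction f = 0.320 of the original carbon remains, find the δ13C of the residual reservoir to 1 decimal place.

-27.1‰

Rayleigh residual: δ_res = (δ₀ + 1000)·f^(α−1) − 1000
α = ε/1000 + 1 = 1.01150, so α − 1 = 0.01150
f^(α−1) = 0.320^(0.01150) = 0.986982
δ_res = (-14.3 + 1000) × 0.986982 − 1000 = 972.868 − 1000 = -27.13‰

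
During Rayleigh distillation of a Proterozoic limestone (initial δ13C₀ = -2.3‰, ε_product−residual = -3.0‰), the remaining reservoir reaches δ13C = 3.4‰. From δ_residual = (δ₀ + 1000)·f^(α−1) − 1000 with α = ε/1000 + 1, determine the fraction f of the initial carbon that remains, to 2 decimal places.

0.15

α − 1 = ε/1000 = -0.0030
(δ_res + 1000)/(δ₀ + 1000) = (3.4 + 1000)/(-2.3 + 1000) = 1003.4/997.7 = 1.005713
f = 1.005713^(1/-0.0030) = exp(ln(1.005713)/-0.0030) = exp(0.00570/-0.0030)
f = exp(-1.8990) = 0.1497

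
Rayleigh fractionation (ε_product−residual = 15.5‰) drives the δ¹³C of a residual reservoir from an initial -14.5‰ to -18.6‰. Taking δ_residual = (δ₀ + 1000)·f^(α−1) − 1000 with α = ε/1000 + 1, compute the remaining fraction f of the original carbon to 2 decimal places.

α − 1 = ε/1000 = 0.0155
(δ_res + 1000)/(δ₀ + 1000) = (-18.6 + 1000)/(-14.5 + 1000) = 981.4/985.5 = 0.995840
f = 0.995840^(1/0.0155) = exp(ln(0.995840)/0.0155) = exp(-0.00417/0.0155)
f = exp(-0.2690) = 0.7642

0.76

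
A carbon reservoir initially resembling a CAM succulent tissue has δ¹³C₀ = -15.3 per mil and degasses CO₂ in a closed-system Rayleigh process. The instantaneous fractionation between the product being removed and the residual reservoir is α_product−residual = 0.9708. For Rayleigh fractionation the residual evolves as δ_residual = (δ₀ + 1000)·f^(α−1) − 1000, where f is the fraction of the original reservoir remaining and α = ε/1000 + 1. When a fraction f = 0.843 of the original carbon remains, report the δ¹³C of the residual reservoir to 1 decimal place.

Rayleigh residual: δ_res = (δ₀ + 1000)·f^(α−1) − 1000
α − 1 = -0.02920
f^(α−1) = 0.843^(-0.02920) = 1.004999
δ_res = (-15.3 + 1000) × 1.004999 − 1000 = 989.623 − 1000 = -10.38 per mil

-10.4 per mil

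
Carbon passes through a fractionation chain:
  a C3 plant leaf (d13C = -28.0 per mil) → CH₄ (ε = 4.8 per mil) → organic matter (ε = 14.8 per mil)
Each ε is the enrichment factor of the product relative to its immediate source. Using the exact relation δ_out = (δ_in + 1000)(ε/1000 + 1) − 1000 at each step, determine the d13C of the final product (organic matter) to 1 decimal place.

step 1: δ = (-28.00 + 1000)·(4.8/1000 + 1) − 1000 = -23.33 per mil
step 2: δ = (-23.33 + 1000)·(14.8/1000 + 1) − 1000 = -8.88 per mil

-8.9 per mil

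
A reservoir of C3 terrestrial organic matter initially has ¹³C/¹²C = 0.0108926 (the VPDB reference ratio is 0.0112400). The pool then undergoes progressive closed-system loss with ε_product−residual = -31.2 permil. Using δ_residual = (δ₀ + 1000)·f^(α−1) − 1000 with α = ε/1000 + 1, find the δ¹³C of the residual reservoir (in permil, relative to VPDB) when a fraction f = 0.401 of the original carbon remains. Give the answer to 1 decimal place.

-2.9 permil

δ₀ = (0.0108926/0.0112400 − 1)×1000 = (0.969093 − 1)×1000 = -30.907 permil
α − 1 = ε/1000 = -0.0312
f^(α−1) = 0.401^(-0.0312) = 1.028921
δ_res = (-30.907 + 1000) × 1.028921 − 1000 = 997.119 − 1000 = -2.88 permil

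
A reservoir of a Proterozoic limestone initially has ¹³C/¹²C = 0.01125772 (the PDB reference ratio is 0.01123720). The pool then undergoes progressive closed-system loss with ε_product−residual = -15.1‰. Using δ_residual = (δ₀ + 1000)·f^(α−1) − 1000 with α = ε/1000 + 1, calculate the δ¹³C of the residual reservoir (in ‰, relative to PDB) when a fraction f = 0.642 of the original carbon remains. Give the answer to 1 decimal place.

δ₀ = (0.01125772/0.01123720 − 1)×1000 = (1.001826 − 1)×1000 = 1.826‰
α − 1 = ε/1000 = -0.0151
f^(α−1) = 0.642^(-0.0151) = 1.006714
δ_res = (1.826 + 1000) × 1.006714 − 1000 = 1008.553 − 1000 = 8.55‰

8.6‰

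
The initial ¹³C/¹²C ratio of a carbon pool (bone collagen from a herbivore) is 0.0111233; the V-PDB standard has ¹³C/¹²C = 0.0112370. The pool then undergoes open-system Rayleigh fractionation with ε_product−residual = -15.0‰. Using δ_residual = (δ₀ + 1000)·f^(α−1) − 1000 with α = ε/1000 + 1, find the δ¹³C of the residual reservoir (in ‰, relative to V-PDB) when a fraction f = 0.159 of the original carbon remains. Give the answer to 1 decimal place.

17.6‰

δ₀ = (0.0111233/0.0112370 − 1)×1000 = (0.989882 − 1)×1000 = -10.118‰
α − 1 = ε/1000 = -0.0150
f^(α−1) = 0.159^(-0.0150) = 1.027967
δ_res = (-10.118 + 1000) × 1.027967 − 1000 = 1017.565 − 1000 = 17.57‰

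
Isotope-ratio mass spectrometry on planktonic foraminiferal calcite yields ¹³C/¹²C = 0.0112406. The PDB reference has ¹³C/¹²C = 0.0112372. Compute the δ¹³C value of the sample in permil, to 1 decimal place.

0.3 permil

δ¹³C = (R_sample / R_standard − 1) × 1000
R_sample / R_standard = 0.0112406 / 0.0112372 = 1.000303
δ¹³C = (1.000303 − 1) × 1000 = 0.30 permil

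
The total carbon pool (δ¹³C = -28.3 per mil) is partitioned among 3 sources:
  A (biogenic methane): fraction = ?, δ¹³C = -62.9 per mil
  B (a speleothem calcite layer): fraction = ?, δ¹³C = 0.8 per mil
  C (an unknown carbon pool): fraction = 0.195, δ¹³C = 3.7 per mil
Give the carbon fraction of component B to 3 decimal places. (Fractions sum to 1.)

Let f_B and f_A be the unknown fractions; fractions sum to 1 so f_B + f_A = 0.805.
Mass balance: Σ fᵢ·δᵢ = δ_bulk ⇒ f_B·(0.8) + f_A·(-62.9) = -28.3 − (0.722) = -29.021
Substitute f_A = 0.805 − f_B:
f_B·(0.8 − -62.9) = -29.021 − 0.805×(-62.9) = 21.613
f_B = 21.613 / 63.7 = 0.3393

0.339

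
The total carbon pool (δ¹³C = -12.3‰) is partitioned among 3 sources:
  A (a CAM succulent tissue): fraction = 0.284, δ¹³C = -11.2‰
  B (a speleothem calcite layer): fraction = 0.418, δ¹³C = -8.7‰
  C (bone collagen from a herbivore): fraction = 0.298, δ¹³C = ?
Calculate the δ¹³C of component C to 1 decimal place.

Isotope mass balance: δ_bulk = Σ fᵢ·δᵢ.
-12.3 = 0.284×(-11.2) + 0.418×(-8.7) + 0.298×δ_C
0.298·δ_C = -12.3 − (-6.817) = -5.483
δ_C = -5.483 / 0.298 = -18.40‰

-18.4‰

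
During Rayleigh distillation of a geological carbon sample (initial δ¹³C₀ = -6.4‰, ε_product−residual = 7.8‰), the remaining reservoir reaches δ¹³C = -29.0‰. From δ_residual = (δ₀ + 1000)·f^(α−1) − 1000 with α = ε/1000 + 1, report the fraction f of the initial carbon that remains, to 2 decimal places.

0.05

α − 1 = ε/1000 = 0.0078
(δ_res + 1000)/(δ₀ + 1000) = (-29.0 + 1000)/(-6.4 + 1000) = 971.0/993.6 = 0.977254
f = 0.977254^(1/0.0078) = exp(ln(0.977254)/0.0078) = exp(-0.02301/0.0078)
f = exp(-2.9498) = 0.0524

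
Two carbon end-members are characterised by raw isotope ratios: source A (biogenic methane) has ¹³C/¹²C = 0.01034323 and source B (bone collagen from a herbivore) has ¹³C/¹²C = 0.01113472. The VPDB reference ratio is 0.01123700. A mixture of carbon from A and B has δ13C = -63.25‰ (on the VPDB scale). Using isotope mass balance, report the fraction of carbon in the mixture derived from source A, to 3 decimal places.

0.769

δ_A = (0.01034323/0.01123700 − 1)×1000 = (0.920462 − 1)×1000 = -79.538‰
δ_B = (0.01113472/0.01123700 − 1)×1000 = (0.990898 − 1)×1000 = -9.102‰
f_A = (δ_mix − δ_B)/(δ_A − δ_B) = (-63.25 − (-9.102))/(-79.538 − (-9.102))
f_A = -54.148 / -70.436 = 0.7688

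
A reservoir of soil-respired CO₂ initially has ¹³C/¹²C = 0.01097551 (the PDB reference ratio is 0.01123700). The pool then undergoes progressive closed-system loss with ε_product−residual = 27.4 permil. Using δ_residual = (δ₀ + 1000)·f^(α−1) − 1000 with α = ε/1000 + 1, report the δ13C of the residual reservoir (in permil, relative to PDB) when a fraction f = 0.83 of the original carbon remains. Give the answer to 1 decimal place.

δ₀ = (0.01097551/0.01123700 − 1)×1000 = (0.976730 − 1)×1000 = -23.270 permil
α − 1 = ε/1000 = 0.0274
f^(α−1) = 0.83^(0.0274) = 0.994908
δ_res = (-23.270 + 1000) × 0.994908 − 1000 = 971.756 − 1000 = -28.24 permil

-28.2 permil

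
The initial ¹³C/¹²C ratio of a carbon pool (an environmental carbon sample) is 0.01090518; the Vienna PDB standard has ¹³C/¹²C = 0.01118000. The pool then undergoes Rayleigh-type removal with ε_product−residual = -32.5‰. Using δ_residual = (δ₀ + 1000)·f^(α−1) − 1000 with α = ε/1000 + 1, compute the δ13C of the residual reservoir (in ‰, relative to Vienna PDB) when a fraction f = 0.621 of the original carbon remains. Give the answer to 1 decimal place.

-9.4‰

δ₀ = (0.01090518/0.01118000 − 1)×1000 = (0.975419 − 1)×1000 = -24.581‰
α − 1 = ε/1000 = -0.0325
f^(α−1) = 0.621^(-0.0325) = 1.015604
δ_res = (-24.581 + 1000) × 1.015604 − 1000 = 990.639 − 1000 = -9.36‰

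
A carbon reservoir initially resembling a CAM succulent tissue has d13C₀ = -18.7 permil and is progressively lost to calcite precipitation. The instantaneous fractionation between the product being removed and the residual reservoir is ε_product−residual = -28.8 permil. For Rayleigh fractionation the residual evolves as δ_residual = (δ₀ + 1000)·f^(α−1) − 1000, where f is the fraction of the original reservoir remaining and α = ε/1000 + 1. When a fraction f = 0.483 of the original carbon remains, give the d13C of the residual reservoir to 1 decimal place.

Rayleigh residual: δ_res = (δ₀ + 1000)·f^(α−1) − 1000
α = ε/1000 + 1 = 0.97120, so α − 1 = -0.02880
f^(α−1) = 0.483^(-0.02880) = 1.021180
δ_res = (-18.7 + 1000) × 1.021180 − 1000 = 1002.084 − 1000 = 2.08 permil

2.1 permil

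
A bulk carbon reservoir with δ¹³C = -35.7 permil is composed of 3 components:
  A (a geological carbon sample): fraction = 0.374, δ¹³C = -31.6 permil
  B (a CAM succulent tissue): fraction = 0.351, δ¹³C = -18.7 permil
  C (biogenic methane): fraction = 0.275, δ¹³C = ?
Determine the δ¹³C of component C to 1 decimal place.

-63.0 permil

Isotope mass balance: δ_bulk = Σ fᵢ·δᵢ.
-35.7 = 0.374×(-31.6) + 0.351×(-18.7) + 0.275×δ_C
0.275·δ_C = -35.7 − (-18.382) = -17.318
δ_C = -17.318 / 0.275 = -62.97 permil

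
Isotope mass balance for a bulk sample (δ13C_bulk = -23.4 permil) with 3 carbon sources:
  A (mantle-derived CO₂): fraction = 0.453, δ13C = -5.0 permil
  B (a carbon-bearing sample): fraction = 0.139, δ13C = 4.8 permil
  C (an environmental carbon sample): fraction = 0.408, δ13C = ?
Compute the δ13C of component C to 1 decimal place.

-53.4 permil

Isotope mass balance: δ_bulk = Σ fᵢ·δᵢ.
-23.4 = 0.453×(-5.0) + 0.139×(4.8) + 0.408×δ_C
0.408·δ_C = -23.4 − (-1.598) = -21.802
δ_C = -21.802 / 0.408 = -53.44 permil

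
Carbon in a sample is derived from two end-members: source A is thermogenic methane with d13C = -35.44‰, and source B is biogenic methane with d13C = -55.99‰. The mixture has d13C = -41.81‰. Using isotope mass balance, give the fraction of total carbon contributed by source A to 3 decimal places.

0.690

δ_mix = f_A·δ_A + (1 − f_A)·δ_B  ⇒  f_A = (δ_mix − δ_B)/(δ_A − δ_B)
f_A = (-41.81 − (-55.99)) / (-35.44 − (-55.99))
f_A = 14.18 / 20.55 = 0.6900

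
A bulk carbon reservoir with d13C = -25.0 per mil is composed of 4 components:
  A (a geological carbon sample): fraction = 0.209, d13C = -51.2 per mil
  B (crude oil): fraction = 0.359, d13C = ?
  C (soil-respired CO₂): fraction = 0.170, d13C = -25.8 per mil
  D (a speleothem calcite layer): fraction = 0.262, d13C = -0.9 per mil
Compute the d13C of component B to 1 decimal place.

Isotope mass balance: δ_bulk = Σ fᵢ·δᵢ.
-25.0 = 0.209×(-51.2) + 0.359×δ_B + 0.170×(-25.8) + 0.262×(-0.9)
0.359·δ_B = -25.0 − (-15.323) = -9.677
δ_B = -9.677 / 0.359 = -26.96 per mil

-27.0 per mil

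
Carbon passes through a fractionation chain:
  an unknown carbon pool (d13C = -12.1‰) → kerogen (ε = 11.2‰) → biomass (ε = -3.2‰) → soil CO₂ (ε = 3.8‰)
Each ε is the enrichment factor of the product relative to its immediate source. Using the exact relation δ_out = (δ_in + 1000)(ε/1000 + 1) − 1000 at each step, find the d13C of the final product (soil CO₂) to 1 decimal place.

step 1: δ = (-12.10 + 1000)·(11.2/1000 + 1) − 1000 = -1.04‰
step 2: δ = (-1.04 + 1000)·(-3.2/1000 + 1) − 1000 = -4.23‰
step 3: δ = (-4.23 + 1000)·(3.8/1000 + 1) − 1000 = -0.45‰

-0.4‰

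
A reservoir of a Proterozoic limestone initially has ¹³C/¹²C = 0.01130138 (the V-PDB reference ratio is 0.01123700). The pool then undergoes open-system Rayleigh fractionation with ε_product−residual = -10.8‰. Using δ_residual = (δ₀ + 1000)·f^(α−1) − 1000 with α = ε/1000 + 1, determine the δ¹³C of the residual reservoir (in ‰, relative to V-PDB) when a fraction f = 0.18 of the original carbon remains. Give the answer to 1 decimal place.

24.5‰

δ₀ = (0.01130138/0.01123700 − 1)×1000 = (1.005729 − 1)×1000 = 5.729‰
α − 1 = ε/1000 = -0.0108
f^(α−1) = 0.18^(-0.0108) = 1.018692
δ_res = (5.729 + 1000) × 1.018692 − 1000 = 1024.529 − 1000 = 24.53‰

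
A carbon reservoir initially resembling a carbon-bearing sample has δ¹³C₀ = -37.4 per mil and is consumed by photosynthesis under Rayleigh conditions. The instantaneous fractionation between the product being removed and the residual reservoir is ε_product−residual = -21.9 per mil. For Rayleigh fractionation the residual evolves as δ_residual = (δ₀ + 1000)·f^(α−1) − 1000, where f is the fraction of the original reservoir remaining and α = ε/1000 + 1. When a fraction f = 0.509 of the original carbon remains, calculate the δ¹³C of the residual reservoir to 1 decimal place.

-23.1 per mil

Rayleigh residual: δ_res = (δ₀ + 1000)·f^(α−1) − 1000
α = ε/1000 + 1 = 0.97810, so α − 1 = -0.02190
f^(α−1) = 0.509^(-0.02190) = 1.014899
δ_res = (-37.4 + 1000) × 1.014899 − 1000 = 976.942 − 1000 = -23.06 per mil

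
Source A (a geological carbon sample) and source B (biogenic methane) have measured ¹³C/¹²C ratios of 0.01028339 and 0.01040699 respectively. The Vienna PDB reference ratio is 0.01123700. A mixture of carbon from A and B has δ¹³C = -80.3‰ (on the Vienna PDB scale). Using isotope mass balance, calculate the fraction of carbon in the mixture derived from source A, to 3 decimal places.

δ_A = (0.01028339/0.01123700 − 1)×1000 = (0.915137 − 1)×1000 = -84.863‰
δ_B = (0.01040699/0.01123700 − 1)×1000 = (0.926136 − 1)×1000 = -73.864‰
f_A = (δ_mix − δ_B)/(δ_A − δ_B) = (-80.3 − (-73.864))/(-84.863 − (-73.864))
f_A = -6.436 / -10.999 = 0.5851

0.585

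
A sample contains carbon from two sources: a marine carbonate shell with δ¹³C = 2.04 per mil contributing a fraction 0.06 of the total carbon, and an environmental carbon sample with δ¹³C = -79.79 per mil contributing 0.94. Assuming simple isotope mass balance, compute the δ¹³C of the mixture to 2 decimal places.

-74.88 per mil

δ_mix = f_A·δ_A + f_B·δ_B
δ_mix = 0.06 × (2.04) + 0.94 × (-79.79)
δ_mix = 0.122 + -75.003 = -74.880 per mil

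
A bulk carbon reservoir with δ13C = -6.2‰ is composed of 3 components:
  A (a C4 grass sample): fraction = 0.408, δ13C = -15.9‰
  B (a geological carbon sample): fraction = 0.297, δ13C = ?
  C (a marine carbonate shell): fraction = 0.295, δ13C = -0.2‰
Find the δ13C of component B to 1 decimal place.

1.2‰

Isotope mass balance: δ_bulk = Σ fᵢ·δᵢ.
-6.2 = 0.408×(-15.9) + 0.297×δ_B + 0.295×(-0.2)
0.297·δ_B = -6.2 − (-6.546) = 0.346
δ_B = 0.346 / 0.297 = 1.17‰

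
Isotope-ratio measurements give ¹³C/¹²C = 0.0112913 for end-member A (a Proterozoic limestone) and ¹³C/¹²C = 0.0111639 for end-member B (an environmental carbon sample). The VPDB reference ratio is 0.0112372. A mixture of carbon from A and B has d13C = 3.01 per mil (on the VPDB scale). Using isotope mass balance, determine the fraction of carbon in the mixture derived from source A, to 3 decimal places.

δ_A = (0.0112913/0.0112372 − 1)×1000 = (1.004814 − 1)×1000 = 4.814 per mil
δ_B = (0.0111639/0.0112372 − 1)×1000 = (0.993477 − 1)×1000 = -6.523 per mil
f_A = (δ_mix − δ_B)/(δ_A − δ_B) = (3.01 − (-6.523))/(4.814 − (-6.523))
f_A = 9.533 / 11.337 = 0.8408

0.841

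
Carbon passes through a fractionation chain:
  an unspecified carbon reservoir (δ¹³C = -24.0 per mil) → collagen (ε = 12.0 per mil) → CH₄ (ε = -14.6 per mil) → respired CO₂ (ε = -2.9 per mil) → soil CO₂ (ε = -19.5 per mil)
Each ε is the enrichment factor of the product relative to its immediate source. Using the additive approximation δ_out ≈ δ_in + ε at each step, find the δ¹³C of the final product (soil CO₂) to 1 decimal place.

step 1: δ ≈ -24.0 + (12.0) = -12.0 per mil
step 2: δ ≈ -12.0 + (-14.6) = -26.6 per mil
step 3: δ ≈ -26.6 + (-2.9) = -29.5 per mil
step 4: δ ≈ -29.5 + (-19.5) = -49.0 per mil

-49.0 per mil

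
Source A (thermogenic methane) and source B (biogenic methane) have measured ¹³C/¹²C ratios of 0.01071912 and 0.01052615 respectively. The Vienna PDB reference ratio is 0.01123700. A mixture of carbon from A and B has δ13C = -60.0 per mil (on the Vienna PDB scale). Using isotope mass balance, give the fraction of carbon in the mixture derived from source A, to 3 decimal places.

0.190

δ_A = (0.01071912/0.01123700 − 1)×1000 = (0.953913 − 1)×1000 = -46.087 per mil
δ_B = (0.01052615/0.01123700 − 1)×1000 = (0.936740 − 1)×1000 = -63.260 per mil
f_A = (δ_mix − δ_B)/(δ_A − δ_B) = (-60.0 − (-63.260))/(-46.087 − (-63.260))
f_A = 3.260 / 17.173 = 0.1898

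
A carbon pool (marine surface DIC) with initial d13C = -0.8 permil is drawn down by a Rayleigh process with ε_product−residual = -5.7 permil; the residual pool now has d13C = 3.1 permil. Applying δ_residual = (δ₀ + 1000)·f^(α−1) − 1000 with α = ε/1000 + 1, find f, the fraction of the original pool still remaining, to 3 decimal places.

α − 1 = ε/1000 = -0.0057
(δ_res + 1000)/(δ₀ + 1000) = (3.1 + 1000)/(-0.8 + 1000) = 1003.1/999.2 = 1.003903
f = 1.003903^(1/-0.0057) = exp(ln(1.003903)/-0.0057) = exp(0.00390/-0.0057)
f = exp(-0.6834) = 0.5049

0.505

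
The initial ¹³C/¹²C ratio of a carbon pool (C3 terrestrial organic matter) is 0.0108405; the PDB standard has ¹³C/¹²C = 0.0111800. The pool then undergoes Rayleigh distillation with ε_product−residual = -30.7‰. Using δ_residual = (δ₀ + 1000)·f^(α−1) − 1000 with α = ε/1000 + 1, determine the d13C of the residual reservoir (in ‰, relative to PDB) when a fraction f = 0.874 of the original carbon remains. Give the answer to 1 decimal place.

-26.3‰

δ₀ = (0.0108405/0.0111800 − 1)×1000 = (0.969633 − 1)×1000 = -30.367‰
α − 1 = ε/1000 = -0.0307
f^(α−1) = 0.874^(-0.0307) = 1.004143
δ_res = (-30.367 + 1000) × 1.004143 − 1000 = 973.651 − 1000 = -26.35‰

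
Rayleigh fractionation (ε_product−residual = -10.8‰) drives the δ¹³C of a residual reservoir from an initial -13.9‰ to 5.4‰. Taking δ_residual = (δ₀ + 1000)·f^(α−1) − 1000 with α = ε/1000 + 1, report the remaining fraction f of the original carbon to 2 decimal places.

0.17

α − 1 = ε/1000 = -0.0108
(δ_res + 1000)/(δ₀ + 1000) = (5.4 + 1000)/(-13.9 + 1000) = 1005.4/986.1 = 1.019572
f = 1.019572^(1/-0.0108) = exp(ln(1.019572)/-0.0108) = exp(0.01938/-0.0108)
f = exp(-1.7947) = 0.1662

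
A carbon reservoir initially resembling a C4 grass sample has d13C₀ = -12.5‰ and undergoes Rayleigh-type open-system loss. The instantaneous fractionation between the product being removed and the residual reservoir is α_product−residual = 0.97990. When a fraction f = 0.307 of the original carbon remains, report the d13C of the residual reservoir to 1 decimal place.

Rayleigh residual: δ_res = (δ₀ + 1000)·f^(α−1) − 1000
α − 1 = -0.02010
f^(α−1) = 0.307^(-0.02010) = 1.024020
δ_res = (-12.5 + 1000) × 1.024020 − 1000 = 1011.220 − 1000 = 11.22‰

11.2‰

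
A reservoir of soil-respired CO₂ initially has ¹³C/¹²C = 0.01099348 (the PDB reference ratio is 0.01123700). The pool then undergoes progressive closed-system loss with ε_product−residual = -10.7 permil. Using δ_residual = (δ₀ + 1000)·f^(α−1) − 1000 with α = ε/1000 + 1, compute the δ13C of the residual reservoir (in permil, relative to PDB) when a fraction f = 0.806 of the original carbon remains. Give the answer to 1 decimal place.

δ₀ = (0.01099348/0.01123700 − 1)×1000 = (0.978329 − 1)×1000 = -21.671 permil
α − 1 = ε/1000 = -0.0107
f^(α−1) = 0.806^(-0.0107) = 1.002310
δ_res = (-21.671 + 1000) × 1.002310 − 1000 = 980.589 − 1000 = -19.41 permil

-19.4 permil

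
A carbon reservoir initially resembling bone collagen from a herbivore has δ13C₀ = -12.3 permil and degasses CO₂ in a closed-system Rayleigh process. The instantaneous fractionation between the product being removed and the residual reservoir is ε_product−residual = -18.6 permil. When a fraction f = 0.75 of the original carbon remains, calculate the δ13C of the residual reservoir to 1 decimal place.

Rayleigh residual: δ_res = (δ₀ + 1000)·f^(α−1) − 1000
α = ε/1000 + 1 = 0.98140, so α − 1 = -0.01860
f^(α−1) = 0.75^(-0.01860) = 1.005365
δ_res = (-12.3 + 1000) × 1.005365 − 1000 = 992.999 − 1000 = -7.00 permil

-7.0 permil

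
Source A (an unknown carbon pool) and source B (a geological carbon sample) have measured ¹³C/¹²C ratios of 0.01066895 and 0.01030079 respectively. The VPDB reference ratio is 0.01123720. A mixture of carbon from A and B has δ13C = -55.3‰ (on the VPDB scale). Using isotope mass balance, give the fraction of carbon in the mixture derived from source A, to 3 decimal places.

δ_A = (0.01066895/0.01123720 − 1)×1000 = (0.949431 − 1)×1000 = -50.569‰
δ_B = (0.01030079/0.01123720 − 1)×1000 = (0.916669 − 1)×1000 = -83.331‰
f_A = (δ_mix − δ_B)/(δ_A − δ_B) = (-55.3 − (-83.331))/(-50.569 − (-83.331))
f_A = 28.031 / 32.763 = 0.8556

0.856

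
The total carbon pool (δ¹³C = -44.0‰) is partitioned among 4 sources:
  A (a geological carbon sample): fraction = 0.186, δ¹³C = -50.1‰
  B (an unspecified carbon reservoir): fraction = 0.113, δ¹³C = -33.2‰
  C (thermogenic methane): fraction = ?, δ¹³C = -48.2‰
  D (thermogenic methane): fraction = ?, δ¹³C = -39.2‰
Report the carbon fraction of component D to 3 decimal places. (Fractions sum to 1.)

Let f_D and f_C be the unknown fractions; fractions sum to 1 so f_D + f_C = 0.701.
Mass balance: Σ fᵢ·δᵢ = δ_bulk ⇒ f_D·(-39.2) + f_C·(-48.2) = -44.0 − (-13.070) = -30.930
Substitute f_C = 0.701 − f_D:
f_D·(-39.2 − -48.2) = -30.930 − 0.701×(-48.2) = 2.858
f_D = 2.858 / 9.0 = 0.3176

0.318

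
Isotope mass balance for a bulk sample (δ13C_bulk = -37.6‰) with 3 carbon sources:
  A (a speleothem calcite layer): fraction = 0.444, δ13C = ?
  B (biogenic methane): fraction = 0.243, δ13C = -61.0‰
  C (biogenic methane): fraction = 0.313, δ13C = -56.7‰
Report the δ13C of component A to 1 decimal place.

Isotope mass balance: δ_bulk = Σ fᵢ·δᵢ.
-37.6 = 0.444×δ_A + 0.243×(-61.0) + 0.313×(-56.7)
0.444·δ_A = -37.6 − (-32.570) = -5.030
δ_A = -5.030 / 0.444 = -11.33‰

-11.3‰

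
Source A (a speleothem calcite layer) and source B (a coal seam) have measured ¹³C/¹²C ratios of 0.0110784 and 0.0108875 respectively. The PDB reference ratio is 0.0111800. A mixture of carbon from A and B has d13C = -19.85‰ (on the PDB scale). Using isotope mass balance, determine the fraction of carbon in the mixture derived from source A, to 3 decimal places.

0.370

δ_A = (0.0110784/0.0111800 − 1)×1000 = (0.990912 − 1)×1000 = -9.088‰
δ_B = (0.0108875/0.0111800 − 1)×1000 = (0.973837 − 1)×1000 = -26.163‰
f_A = (δ_mix − δ_B)/(δ_A − δ_B) = (-19.85 − (-26.163))/(-9.088 − (-26.163))
f_A = 6.313 / 17.075 = 0.3697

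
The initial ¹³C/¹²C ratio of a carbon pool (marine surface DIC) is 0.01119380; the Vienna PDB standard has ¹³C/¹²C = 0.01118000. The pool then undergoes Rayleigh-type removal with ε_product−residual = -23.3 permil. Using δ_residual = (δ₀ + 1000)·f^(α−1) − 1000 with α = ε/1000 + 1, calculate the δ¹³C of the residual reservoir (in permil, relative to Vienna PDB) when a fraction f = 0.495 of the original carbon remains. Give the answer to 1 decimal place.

δ₀ = (0.01119380/0.01118000 − 1)×1000 = (1.001234 − 1)×1000 = 1.234 permil
α − 1 = ε/1000 = -0.0233
f^(α−1) = 0.495^(-0.0233) = 1.016519
δ_res = (1.234 + 1000) × 1.016519 − 1000 = 1017.774 − 1000 = 17.77 permil

17.8 permil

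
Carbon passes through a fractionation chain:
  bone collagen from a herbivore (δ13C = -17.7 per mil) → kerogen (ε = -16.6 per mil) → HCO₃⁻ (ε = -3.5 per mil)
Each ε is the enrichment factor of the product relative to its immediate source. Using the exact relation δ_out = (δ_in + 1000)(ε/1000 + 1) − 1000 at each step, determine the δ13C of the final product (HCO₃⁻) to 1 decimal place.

step 1: δ = (-17.70 + 1000)·(-16.6/1000 + 1) − 1000 = -34.01 per mil
step 2: δ = (-34.01 + 1000)·(-3.5/1000 + 1) − 1000 = -37.39 per mil

-37.4 per mil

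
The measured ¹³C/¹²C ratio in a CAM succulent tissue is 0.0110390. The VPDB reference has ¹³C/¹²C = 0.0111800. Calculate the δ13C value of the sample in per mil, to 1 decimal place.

δ13C = (R_sample / R_standard − 1) × 1000
R_sample / R_standard = 0.0110390 / 0.0111800 = 0.987388
δ13C = (0.987388 − 1) × 1000 = -12.61 per mil

-12.6 per mil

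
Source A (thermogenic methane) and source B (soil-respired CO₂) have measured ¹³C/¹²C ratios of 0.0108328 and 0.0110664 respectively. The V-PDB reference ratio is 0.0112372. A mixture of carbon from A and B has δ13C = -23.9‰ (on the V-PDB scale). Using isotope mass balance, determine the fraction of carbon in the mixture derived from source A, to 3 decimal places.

δ_A = (0.0108328/0.0112372 − 1)×1000 = (0.964012 − 1)×1000 = -35.988‰
δ_B = (0.0110664/0.0112372 − 1)×1000 = (0.984800 − 1)×1000 = -15.200‰
f_A = (δ_mix − δ_B)/(δ_A − δ_B) = (-23.9 − (-15.200))/(-35.988 − (-15.200))
f_A = -8.700 / -20.788 = 0.4185

0.419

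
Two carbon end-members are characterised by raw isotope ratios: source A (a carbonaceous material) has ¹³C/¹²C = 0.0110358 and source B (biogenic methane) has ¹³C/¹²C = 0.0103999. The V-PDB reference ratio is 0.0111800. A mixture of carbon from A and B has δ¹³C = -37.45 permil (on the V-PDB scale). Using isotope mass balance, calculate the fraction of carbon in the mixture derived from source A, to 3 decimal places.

δ_A = (0.0110358/0.0111800 − 1)×1000 = (0.987102 − 1)×1000 = -12.898 permil
δ_B = (0.0103999/0.0111800 − 1)×1000 = (0.930224 − 1)×1000 = -69.776 permil
f_A = (δ_mix − δ_B)/(δ_A − δ_B) = (-37.45 − (-69.776))/(-12.898 − (-69.776))
f_A = 32.326 / 56.878 = 0.5683

0.568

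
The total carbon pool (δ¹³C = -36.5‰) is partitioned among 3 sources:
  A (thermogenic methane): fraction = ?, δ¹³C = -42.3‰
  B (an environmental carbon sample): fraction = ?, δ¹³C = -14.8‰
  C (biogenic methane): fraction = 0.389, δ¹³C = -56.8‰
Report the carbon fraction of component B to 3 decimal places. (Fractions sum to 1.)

0.416

Let f_B and f_A be the unknown fractions; fractions sum to 1 so f_B + f_A = 0.611.
Mass balance: Σ fᵢ·δᵢ = δ_bulk ⇒ f_B·(-14.8) + f_A·(-42.3) = -36.5 − (-22.095) = -14.405
Substitute f_A = 0.611 − f_B:
f_B·(-14.8 − -42.3) = -14.405 − 0.611×(-42.3) = 11.440
f_B = 11.440 / 27.5 = 0.4160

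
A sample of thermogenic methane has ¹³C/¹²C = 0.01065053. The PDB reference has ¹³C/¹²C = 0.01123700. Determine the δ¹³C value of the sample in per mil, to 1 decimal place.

-52.2 per mil

δ¹³C = (R_sample / R_standard − 1) × 1000
R_sample / R_standard = 0.01065053 / 0.01123700 = 0.947809
δ¹³C = (0.947809 − 1) × 1000 = -52.19 per mil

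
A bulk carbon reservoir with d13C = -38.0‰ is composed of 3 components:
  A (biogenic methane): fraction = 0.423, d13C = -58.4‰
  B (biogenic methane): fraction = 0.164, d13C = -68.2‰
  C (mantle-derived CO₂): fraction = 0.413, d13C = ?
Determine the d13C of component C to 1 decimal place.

Isotope mass balance: δ_bulk = Σ fᵢ·δᵢ.
-38.0 = 0.423×(-58.4) + 0.164×(-68.2) + 0.413×δ_C
0.413·δ_C = -38.0 − (-35.888) = -2.112
δ_C = -2.112 / 0.413 = -5.11‰

-5.1‰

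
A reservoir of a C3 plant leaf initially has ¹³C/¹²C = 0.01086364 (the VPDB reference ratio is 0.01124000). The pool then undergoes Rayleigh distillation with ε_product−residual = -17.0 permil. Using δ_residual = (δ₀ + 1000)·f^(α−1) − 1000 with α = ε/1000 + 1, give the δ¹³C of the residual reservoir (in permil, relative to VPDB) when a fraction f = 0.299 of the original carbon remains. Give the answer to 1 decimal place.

δ₀ = (0.01086364/0.01124000 − 1)×1000 = (0.966516 − 1)×1000 = -33.484 permil
α − 1 = ε/1000 = -0.0170
f^(α−1) = 0.299^(-0.0170) = 1.020736
δ_res = (-33.484 + 1000) × 1.020736 − 1000 = 986.558 − 1000 = -13.44 permil

-13.4 permil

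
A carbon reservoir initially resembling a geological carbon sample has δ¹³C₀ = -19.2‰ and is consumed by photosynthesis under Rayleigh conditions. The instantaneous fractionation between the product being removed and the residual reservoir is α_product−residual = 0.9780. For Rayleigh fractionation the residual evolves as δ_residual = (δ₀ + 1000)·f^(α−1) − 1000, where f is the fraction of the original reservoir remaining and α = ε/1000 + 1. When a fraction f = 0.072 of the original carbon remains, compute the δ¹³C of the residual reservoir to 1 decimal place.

Rayleigh residual: δ_res = (δ₀ + 1000)·f^(α−1) − 1000
α − 1 = -0.02200
f^(α−1) = 0.072^(-0.02200) = 1.059592
δ_res = (-19.2 + 1000) × 1.059592 − 1000 = 1039.248 − 1000 = 39.25‰

39.2‰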